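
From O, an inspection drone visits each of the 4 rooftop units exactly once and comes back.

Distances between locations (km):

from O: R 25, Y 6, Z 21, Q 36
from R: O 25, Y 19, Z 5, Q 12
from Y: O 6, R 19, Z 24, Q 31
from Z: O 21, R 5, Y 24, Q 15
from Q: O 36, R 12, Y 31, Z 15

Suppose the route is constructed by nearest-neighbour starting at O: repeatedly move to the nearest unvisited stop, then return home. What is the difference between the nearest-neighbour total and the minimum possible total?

O: Y=6, Z=21, R=25, Q=36 ⇒ Y
Y: R=19, Z=24, Q=31 ⇒ R
R: Z=5, Q=12 ⇒ Z
Z: Q=15 ⇒ Q
NN route O → Y → R → Z → Q → O costs 81.
Optimal: O → Y → R → Q → Z → O costs 73 (by enumerating all 12 distinct tours).
Excess = 81 − 73 = 8.

Excess over optimum: 8 km.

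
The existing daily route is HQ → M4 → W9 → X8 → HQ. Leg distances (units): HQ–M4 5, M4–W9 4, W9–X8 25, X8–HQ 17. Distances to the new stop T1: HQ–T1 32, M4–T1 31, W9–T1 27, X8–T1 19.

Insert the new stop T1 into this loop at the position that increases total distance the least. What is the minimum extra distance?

Insertion cost between consecutive stops i–j is d(i,T1) + d(T1,j) − d(i,j):
  between HQ and M4: 32 + 31 − 5 = 58
  between M4 and W9: 31 + 27 − 4 = 54
  between W9 and X8: 27 + 19 − 25 = 21
  between X8 and HQ: 19 + 32 − 17 = 34
Cheapest insertion is between W9 and X8, adding 21.
New total = 51 + 21 = 72.

Adding 21 by placing T1 on the W9–X8 leg.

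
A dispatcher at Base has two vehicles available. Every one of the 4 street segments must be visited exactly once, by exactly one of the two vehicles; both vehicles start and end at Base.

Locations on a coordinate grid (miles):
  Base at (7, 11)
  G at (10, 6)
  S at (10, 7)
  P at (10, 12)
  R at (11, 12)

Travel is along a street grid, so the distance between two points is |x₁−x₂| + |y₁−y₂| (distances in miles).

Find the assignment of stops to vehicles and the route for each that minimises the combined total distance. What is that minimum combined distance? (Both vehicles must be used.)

Minimum combined distance: 26 miles.

Check every non-empty split of the stops between the two vehicles; for each half take its own optimal tour:
  {G} + {S, P, R}: 16 + 18 = 34
  {S} + {G, P, R}: 14 + 20 = 34
  {G, S} + {P, R}: 16 + 10 = 26
  {P} + {G, S, R}: 8 + 20 = 28
  {G, P} + {S, R}: 18 + 18 = 36
  {S, P} + {G, R}: 16 + 20 = 36
  … (7 splits in total)
Best: vehicle 1 Base → G → S → Base = 16; vehicle 2 Base → P → R → Base = 10; combined 26.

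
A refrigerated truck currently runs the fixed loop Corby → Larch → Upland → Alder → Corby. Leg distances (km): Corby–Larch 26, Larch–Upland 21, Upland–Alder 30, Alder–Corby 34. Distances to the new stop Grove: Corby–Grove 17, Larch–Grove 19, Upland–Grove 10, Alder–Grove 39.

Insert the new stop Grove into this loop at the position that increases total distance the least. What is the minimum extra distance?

Insertion cost between consecutive stops i–j is d(i,Grove) + d(Grove,j) − d(i,j):
  between Corby and Larch: 17 + 19 − 26 = 10
  between Larch and Upland: 19 + 10 − 21 = 8
  between Upland and Alder: 10 + 39 − 30 = 19
  between Alder and Corby: 39 + 17 − 34 = 22
Cheapest insertion is between Larch and Upland, adding 8.
New total = 111 + 8 = 119.

Minimum extra distance: 8 km, inserting Grove between Larch and Upland.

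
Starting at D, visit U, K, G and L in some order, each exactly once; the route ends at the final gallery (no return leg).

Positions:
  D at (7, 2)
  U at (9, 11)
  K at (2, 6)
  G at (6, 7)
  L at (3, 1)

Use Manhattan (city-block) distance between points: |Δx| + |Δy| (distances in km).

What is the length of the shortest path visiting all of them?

There are 4! = 24 possible orderings.
D→U→K→G→L: 11+12+5+9 = 37
D→U→K→L→G: 11+12+6+9 = 38
D→U→G→K→L: 11+7+5+6 = 29
D→U→G→L→K: 11+7+9+6 = 33
D→U→L→K→G: 11+16+6+5 = 38
D→U→L→G→K: 11+16+9+5 = 41
D→K→U→G→L: 9+12+7+9 = 37
D→K→U→L→G: 9+12+16+9 = 46
D→K→G→U→L: 9+5+7+16 = 37
D→K→G→L→U: 9+5+9+16 = 39
D→K→L→U→G: 9+6+16+7 = 38
D→K→L→G→U: 9+6+9+7 = 31
D→G→U→K→L: 6+7+12+6 = 31
D→G→U→L→K: 6+7+16+6 = 35
… (10 more)
D→L→K→G→U: 5+6+5+7 = 23  ← best
The minimum is 23.
One shortest path: D → L → K → G → U.

23 km — the minimum one-way total.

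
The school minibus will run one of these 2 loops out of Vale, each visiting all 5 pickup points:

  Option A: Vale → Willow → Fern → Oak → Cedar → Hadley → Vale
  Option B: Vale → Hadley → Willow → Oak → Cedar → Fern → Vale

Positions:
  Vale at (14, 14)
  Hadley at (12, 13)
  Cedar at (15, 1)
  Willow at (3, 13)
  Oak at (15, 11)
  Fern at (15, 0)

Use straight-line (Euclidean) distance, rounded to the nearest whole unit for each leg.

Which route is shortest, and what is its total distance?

Option A: 11 + 18 + 11 + 10 + 12 + 2 = 64
Option B: 2 + 9 + 12 + 10 + 1 + 14 = 48

48 — Option B is the shortest.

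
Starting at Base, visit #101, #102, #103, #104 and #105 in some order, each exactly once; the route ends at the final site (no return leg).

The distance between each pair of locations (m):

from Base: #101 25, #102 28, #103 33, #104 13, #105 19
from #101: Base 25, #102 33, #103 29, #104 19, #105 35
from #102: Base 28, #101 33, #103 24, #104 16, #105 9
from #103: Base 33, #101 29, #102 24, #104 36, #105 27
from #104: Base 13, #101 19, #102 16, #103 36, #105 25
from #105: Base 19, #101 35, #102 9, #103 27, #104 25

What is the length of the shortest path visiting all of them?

Shortest open route: 92 m.

There are 5! = 120 possible orderings.
Base→#101→#102→#103→#104→#105: 25+33+24+36+25 = 143
Base→#101→#102→#103→#105→#104: 25+33+24+27+25 = 134
Base→#101→#102→#104→#103→#105: 25+33+16+36+27 = 137
Base→#101→#102→#104→#105→#103: 25+33+16+25+27 = 126
Base→#101→#102→#105→#103→#104: 25+33+9+27+36 = 130
Base→#101→#102→#105→#104→#103: 25+33+9+25+36 = 128
Base→#101→#103→#102→#104→#105: 25+29+24+16+25 = 119
Base→#101→#103→#102→#105→#104: 25+29+24+9+25 = 112
Base→#101→#103→#104→#102→#105: 25+29+36+16+9 = 115
Base→#101→#103→#104→#105→#102: 25+29+36+25+9 = 124
Base→#101→#103→#105→#102→#104: 25+29+27+9+16 = 106
Base→#101→#103→#105→#104→#102: 25+29+27+25+16 = 122
Base→#101→#104→#102→#103→#105: 25+19+16+24+27 = 111
Base→#101→#104→#102→#105→#103: 25+19+16+9+27 = 96
… (106 more)
Base→#105→#102→#104→#101→#103: 19+9+16+19+29 = 92  ← best
The minimum is 92.
One shortest path: Base → #105 → #102 → #104 → #101 → #103.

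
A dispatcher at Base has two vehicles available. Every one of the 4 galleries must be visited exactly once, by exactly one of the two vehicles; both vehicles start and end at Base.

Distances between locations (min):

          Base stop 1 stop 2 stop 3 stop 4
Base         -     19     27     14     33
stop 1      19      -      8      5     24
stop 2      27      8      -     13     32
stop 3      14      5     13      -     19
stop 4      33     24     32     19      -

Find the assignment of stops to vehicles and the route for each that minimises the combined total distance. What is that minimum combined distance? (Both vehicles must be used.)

Minimum combined distance: 120 min.

Check every non-empty split of the stops between the two vehicles; for each half take its own optimal tour:
  {stop 1} + {stop 2, stop 3, stop 4}: 38 + 92 = 130
  {stop 2} + {stop 1, stop 3, stop 4}: 54 + 76 = 130
  {stop 1, stop 2} + {stop 3, stop 4}: 54 + 66 = 120
  {stop 3} + {stop 1, stop 2, stop 4}: 28 + 92 = 120
  {stop 1, stop 3} + {stop 2, stop 4}: 38 + 92 = 130
  {stop 2, stop 3} + {stop 1, stop 4}: 54 + 76 = 130
  … (7 splits in total)
Best: vehicle 1 Base → stop 1 → stop 2 → Base = 54; vehicle 2 Base → stop 3 → stop 4 → Base = 66; combined 120.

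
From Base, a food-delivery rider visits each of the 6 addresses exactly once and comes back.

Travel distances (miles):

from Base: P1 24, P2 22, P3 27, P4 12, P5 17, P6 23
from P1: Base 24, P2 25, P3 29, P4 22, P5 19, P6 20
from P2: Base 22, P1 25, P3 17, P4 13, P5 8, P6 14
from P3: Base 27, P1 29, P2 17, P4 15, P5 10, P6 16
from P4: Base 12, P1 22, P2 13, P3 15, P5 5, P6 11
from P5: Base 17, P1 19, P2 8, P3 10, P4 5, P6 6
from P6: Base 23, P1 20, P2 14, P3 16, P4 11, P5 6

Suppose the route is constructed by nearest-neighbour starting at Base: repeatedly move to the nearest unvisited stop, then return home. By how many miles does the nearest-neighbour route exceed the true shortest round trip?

Base: P4=12, P5=17, P2=22, P6=23, P1=24, P3=27 ⇒ P4
P4: P5=5, P6=11, P2=13, P3=15, P1=22 ⇒ P5
P5: P6=6, P2=8, P3=10, P1=19 ⇒ P6
P6: P2=14, P3=16, P1=20 ⇒ P2
P2: P3=17, P1=25 ⇒ P3
P3: P1=29 ⇒ P1
NN route Base → P4 → P5 → P6 → P2 → P3 → P1 → Base costs 107.
Optimal: Base → P1 → P6 → P2 → P3 → P5 → P4 → Base costs 102 (by enumerating all 360 distinct tours).
Excess = 107 − 102 = 5.

Excess over optimum: 5 miles.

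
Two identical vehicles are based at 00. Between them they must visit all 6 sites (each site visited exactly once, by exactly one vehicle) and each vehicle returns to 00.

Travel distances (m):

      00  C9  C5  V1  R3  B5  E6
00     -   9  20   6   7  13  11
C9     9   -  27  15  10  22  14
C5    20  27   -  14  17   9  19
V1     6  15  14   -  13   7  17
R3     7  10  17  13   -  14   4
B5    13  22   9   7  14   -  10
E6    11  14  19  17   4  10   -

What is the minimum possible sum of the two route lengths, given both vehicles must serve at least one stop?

68 m — the smallest possible combined total.

There are 2^5 − 1 = 31 ways to divide the 6 stops into two non-empty groups. For each, the best each vehicle can do is its own shortest tour through its group:
  {C9} + {C5, V1, R3, B5, E6}: 18 + 50 = 68
  {C5} + {C9, V1, R3, B5, E6}: 40 + 46 = 86
  {C9, C5} + {V1, R3, B5, E6}: 56 + 34 = 90
  {V1} + {C9, C5, R3, B5, E6}: 12 + 62 = 74
  {C9, V1} + {C5, R3, B5, E6}: 30 + 50 = 80
  {C5, V1} + {C9, R3, B5, E6}: 40 + 46 = 86
  … (31 splits in total)
Best: vehicle 1 00 → C9 → 00 = 18; vehicle 2 00 → V1 → C5 → B5 → E6 → R3 → 00 = 50; combined 68.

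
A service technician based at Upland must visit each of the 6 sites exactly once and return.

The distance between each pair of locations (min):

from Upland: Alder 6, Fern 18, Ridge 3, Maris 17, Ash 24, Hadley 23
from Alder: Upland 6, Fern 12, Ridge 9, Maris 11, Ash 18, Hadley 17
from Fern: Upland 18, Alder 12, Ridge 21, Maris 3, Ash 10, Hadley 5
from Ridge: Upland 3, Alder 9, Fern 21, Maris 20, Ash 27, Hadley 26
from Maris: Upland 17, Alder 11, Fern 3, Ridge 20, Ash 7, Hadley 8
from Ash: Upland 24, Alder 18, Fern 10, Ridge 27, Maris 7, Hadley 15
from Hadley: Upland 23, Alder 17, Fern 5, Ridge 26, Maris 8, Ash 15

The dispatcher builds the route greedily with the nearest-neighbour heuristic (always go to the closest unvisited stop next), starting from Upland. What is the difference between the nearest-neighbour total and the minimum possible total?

Upland: Ridge=3, Alder=6, Maris=17, Fern=18, Hadley=23, Ash=24 ⇒ Ridge
Ridge: Alder=9, Maris=20, Fern=21, Hadley=26, Ash=27 ⇒ Alder
Alder: Maris=11, Fern=12, Hadley=17, Ash=18 ⇒ Maris
Maris: Fern=3, Ash=7, Hadley=8 ⇒ Fern
Fern: Hadley=5, Ash=10 ⇒ Hadley
Hadley: Ash=15 ⇒ Ash
NN route Upland → Ridge → Alder → Maris → Fern → Hadley → Ash → Upland costs 70.
Optimal: Upland → Alder → Fern → Hadley → Maris → Ash → Ridge → Upland costs 68 (by enumerating all 360 distinct tours).
Excess = 70 − 68 = 2.

The nearest-neighbour route is 2 min longer than optimal.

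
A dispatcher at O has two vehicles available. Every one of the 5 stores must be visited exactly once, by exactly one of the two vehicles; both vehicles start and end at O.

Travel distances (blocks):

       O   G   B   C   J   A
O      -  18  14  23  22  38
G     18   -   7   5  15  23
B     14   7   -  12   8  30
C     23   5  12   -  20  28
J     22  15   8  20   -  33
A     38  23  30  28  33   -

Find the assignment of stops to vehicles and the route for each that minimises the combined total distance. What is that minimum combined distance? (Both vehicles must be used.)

133 blocks — the smallest possible combined total.

There are 2^4 − 1 = 15 ways to divide the 5 stops into two non-empty groups. For each, the best each vehicle can do is its own shortest tour through its group:
  {G} + {B, C, J, A}: 36 + 106 = 142
  {B} + {G, C, J, A}: 28 + 106 = 134
  {G, B} + {C, J, A}: 39 + 106 = 145
  {C} + {G, B, J, A}: 46 + 96 = 142
  {G, C} + {B, J, A}: 46 + 93 = 139
  {B, C} + {G, J, A}: 49 + 96 = 145
  … (15 splits in total)
  {B, J} + {G, C, A}: 44 + 89 = 133  ← best
Best: vehicle 1 O → B → J → O = 44; vehicle 2 O → G → C → A → O = 89; combined 133.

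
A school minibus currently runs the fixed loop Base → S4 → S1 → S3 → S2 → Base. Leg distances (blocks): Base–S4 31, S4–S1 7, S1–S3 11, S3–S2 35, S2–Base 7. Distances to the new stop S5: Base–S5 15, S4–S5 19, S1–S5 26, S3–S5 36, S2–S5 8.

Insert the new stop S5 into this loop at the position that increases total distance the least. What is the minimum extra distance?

+3 blocks — insert S5 between Base and S4.

Insertion cost between consecutive stops i–j is d(i,S5) + d(S5,j) − d(i,j):
  between Base and S4: 15 + 19 − 31 = 3
  between S4 and S1: 19 + 26 − 7 = 38
  between S1 and S3: 26 + 36 − 11 = 51
  between S3 and S2: 36 + 8 − 35 = 9
  between S2 and Base: 8 + 15 − 7 = 16
Cheapest insertion is between Base and S4, adding 3.
New total = 91 + 3 = 94.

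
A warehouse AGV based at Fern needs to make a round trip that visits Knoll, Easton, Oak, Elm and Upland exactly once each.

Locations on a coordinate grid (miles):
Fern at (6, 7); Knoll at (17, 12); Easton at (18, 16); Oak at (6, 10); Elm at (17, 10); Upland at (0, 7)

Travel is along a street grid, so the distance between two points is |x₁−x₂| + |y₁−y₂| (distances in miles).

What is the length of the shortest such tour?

Minimum total distance: 54 miles.

There are 60 distinct closed tours to check (reversals are equivalent).
Fern-Knoll-Easton-Oak-Elm-Upland-Fern: 16+5+18+11+20+6 = 76
Fern-Knoll-Easton-Oak-Upland-Elm-Fern: 16+5+18+9+20+14 = 82
Fern-Knoll-Easton-Elm-Oak-Upland-Fern: 16+5+7+11+9+6 = 54
Fern-Knoll-Easton-Elm-Upland-Oak-Fern: 16+5+7+20+9+3 = 60
Fern-Knoll-Easton-Upland-Oak-Elm-Fern: 16+5+27+9+11+14 = 82
Fern-Knoll-Easton-Upland-Elm-Oak-Fern: 16+5+27+20+11+3 = 82
Fern-Knoll-Oak-Easton-Elm-Upland-Fern: 16+13+18+7+20+6 = 80
Fern-Knoll-Oak-Easton-Upland-Elm-Fern: 16+13+18+27+20+14 = 108
Fern-Knoll-Oak-Elm-Easton-Upland-Fern: 16+13+11+7+27+6 = 80
Fern-Knoll-Oak-Elm-Upland-Easton-Fern: 16+13+11+20+27+21 = 108
Fern-Knoll-Oak-Upland-Easton-Elm-Fern: 16+13+9+27+7+14 = 86
Fern-Knoll-Oak-Upland-Elm-Easton-Fern: 16+13+9+20+7+21 = 86
Fern-Knoll-Elm-Easton-Oak-Upland-Fern: 16+2+7+18+9+6 = 58
Fern-Knoll-Elm-Easton-Upland-Oak-Fern: 16+2+7+27+9+3 = 64
… (46 more)
The minimum is 54.
One optimal route: Fern → Knoll → Easton → Elm → Oak → Upland → Fern (or its reverse).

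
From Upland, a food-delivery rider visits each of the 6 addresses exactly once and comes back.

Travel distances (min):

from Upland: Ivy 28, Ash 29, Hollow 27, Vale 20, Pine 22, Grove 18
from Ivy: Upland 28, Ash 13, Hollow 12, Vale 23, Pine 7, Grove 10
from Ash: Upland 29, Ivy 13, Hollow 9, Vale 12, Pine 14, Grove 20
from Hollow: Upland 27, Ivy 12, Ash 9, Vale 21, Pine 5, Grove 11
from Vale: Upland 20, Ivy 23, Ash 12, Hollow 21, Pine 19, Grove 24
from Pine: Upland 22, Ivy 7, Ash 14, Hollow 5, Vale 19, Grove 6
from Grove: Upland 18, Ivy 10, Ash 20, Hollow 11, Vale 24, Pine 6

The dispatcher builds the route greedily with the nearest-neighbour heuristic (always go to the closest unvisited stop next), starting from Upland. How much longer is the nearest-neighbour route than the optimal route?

From Upland: Grove=18, Vale=20, Pine=22, Hollow=27, Ivy=28, Ash=29 → choose Grove (18).
From Grove: Pine=6, Ivy=10, Hollow=11, Ash=20, Vale=24 → choose Pine (6).
From Pine: Hollow=5, Ivy=7, Ash=14, Vale=19 → choose Hollow (5).
From Hollow: Ash=9, Ivy=12, Vale=21 → choose Ash (9).
From Ash: Vale=12, Ivy=13 → choose Vale (12).
From Vale: Ivy=23 → choose Ivy (23).
NN route Upland → Grove → Pine → Hollow → Ash → Vale → Ivy → Upland costs 101.
Optimal: Upland → Vale → Ash → Hollow → Pine → Ivy → Grove → Upland costs 81 (by enumerating all 360 distinct tours).
Excess = 101 − 81 = 20.

Excess over optimum: 20 min.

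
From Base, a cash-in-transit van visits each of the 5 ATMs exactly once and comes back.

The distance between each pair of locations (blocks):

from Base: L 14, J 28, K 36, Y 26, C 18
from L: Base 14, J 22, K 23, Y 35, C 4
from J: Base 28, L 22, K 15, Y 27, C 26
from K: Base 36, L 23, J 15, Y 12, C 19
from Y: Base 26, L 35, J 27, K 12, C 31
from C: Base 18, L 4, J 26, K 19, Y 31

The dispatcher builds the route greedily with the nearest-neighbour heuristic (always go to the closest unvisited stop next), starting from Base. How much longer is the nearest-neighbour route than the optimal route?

From Base: L=14, C=18, Y=26, J=28, K=36 → choose L (14).
From L: C=4, J=22, K=23, Y=35 → choose C (4).
From C: K=19, J=26, Y=31 → choose K (19).
From K: Y=12, J=15 → choose Y (12).
From Y: J=27 → choose J (27).
NN route Base → L → C → K → Y → J → Base costs 104.
Optimal: Base → L → C → J → K → Y → Base costs 97 (by enumerating all 60 distinct tours).
Excess = 104 − 97 = 7.

7 blocks longer than the optimal tour.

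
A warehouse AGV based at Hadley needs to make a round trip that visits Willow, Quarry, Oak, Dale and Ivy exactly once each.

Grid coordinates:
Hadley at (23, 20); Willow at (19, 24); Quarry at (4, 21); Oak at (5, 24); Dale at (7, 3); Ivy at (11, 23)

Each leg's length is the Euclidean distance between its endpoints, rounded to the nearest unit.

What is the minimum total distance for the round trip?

Shortest round trip = 64.

There are 60 distinct closed tours to check (reversals are equivalent).
Hadley - Willow - Quarry - Oak - Dale - Ivy - Hadley: 6+15+3+21+20+12 = 77
Hadley - Willow - Quarry - Oak - Ivy - Dale - Hadley: 6+15+3+6+20+23 = 73
Hadley - Willow - Quarry - Dale - Oak - Ivy - Hadley: 6+15+18+21+6+12 = 78
Hadley - Willow - Quarry - Dale - Ivy - Oak - Hadley: 6+15+18+20+6+18 = 83
Hadley - Willow - Quarry - Ivy - Oak - Dale - Hadley: 6+15+7+6+21+23 = 78
Hadley - Willow - Quarry - Ivy - Dale - Oak - Hadley: 6+15+7+20+21+18 = 87
Hadley - Willow - Oak - Quarry - Dale - Ivy - Hadley: 6+14+3+18+20+12 = 73
Hadley - Willow - Oak - Quarry - Ivy - Dale - Hadley: 6+14+3+7+20+23 = 73
Hadley - Willow - Oak - Dale - Quarry - Ivy - Hadley: 6+14+21+18+7+12 = 78
Hadley - Willow - Oak - Dale - Ivy - Quarry - Hadley: 6+14+21+20+7+19 = 87
Hadley - Willow - Oak - Ivy - Quarry - Dale - Hadley: 6+14+6+7+18+23 = 74
Hadley - Willow - Oak - Ivy - Dale - Quarry - Hadley: 6+14+6+20+18+19 = 83
Hadley - Willow - Dale - Quarry - Oak - Ivy - Hadley: 6+24+18+3+6+12 = 69
Hadley - Willow - Dale - Quarry - Ivy - Oak - Hadley: 6+24+18+7+6+18 = 79
… (46 more)
Hadley - Willow - Ivy - Oak - Quarry - Dale - Hadley: 6+8+6+3+18+23 = 64  ← best
The minimum is 64.
One optimal route: Hadley → Willow → Ivy → Oak → Quarry → Dale → Hadley (or its reverse).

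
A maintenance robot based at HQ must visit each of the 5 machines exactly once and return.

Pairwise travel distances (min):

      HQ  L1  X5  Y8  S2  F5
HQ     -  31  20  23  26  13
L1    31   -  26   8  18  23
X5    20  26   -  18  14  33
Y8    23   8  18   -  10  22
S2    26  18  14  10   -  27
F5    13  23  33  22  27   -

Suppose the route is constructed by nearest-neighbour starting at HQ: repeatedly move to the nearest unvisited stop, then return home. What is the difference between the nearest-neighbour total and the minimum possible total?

The nearest-neighbour route is 7 min longer than optimal.

From HQ: F5=13, X5=20, Y8=23, S2=26, L1=31 → choose F5 (13).
From F5: Y8=22, L1=23, S2=27, X5=33 → choose Y8 (22).
From Y8: L1=8, S2=10, X5=18 → choose L1 (8).
From L1: S2=18, X5=26 → choose S2 (18).
From S2: X5=14 → choose X5 (14).
NN route HQ → F5 → Y8 → L1 → S2 → X5 → HQ costs 95.
Optimal: HQ → X5 → S2 → Y8 → L1 → F5 → HQ costs 88 (by enumerating all 60 distinct tours).
Excess = 95 − 88 = 7.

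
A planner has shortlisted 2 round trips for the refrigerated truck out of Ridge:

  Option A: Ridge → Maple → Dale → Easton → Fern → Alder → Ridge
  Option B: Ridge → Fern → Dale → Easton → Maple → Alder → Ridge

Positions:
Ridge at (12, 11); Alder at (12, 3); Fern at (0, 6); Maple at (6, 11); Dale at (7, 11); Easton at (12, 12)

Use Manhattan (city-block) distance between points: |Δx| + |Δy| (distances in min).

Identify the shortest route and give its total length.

54 min — Option A is the shortest.

Option A: 6 + 1 + 6 + 18 + 15 + 8 = 54
Option B: 17 + 12 + 6 + 7 + 14 + 8 = 64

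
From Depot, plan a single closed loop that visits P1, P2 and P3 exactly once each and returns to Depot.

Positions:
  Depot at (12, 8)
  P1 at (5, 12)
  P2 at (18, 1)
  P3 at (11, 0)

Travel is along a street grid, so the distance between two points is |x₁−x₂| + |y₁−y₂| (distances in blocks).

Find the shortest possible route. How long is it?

There are 3 distinct closed tours to check (reversals are equivalent).
Depot-P1-P2-P3-Depot: 11+24+8+9 = 52
Depot-P1-P3-P2-Depot: 11+18+8+13 = 50
Depot-P2-P1-P3-Depot: 13+24+18+9 = 64
The minimum is 50.
One optimal route: Depot → P1 → P3 → P2 → Depot (or its reverse).

Minimum total distance: 50 blocks.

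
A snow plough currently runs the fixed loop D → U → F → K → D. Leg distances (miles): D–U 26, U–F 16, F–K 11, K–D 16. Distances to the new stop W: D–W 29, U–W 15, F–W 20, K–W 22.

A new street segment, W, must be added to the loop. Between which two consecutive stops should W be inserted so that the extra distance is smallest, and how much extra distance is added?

Insertion cost between consecutive stops i–j is d(i,W) + d(W,j) − d(i,j):
  between D and U: 29 + 15 − 26 = 18
  between U and F: 15 + 20 − 16 = 19
  between F and K: 20 + 22 − 11 = 31
  between K and D: 22 + 29 − 16 = 35
Cheapest insertion is between D and U, adding 18.
New total = 69 + 18 = 87.

Minimum extra distance: 18 miles, inserting W between D and U.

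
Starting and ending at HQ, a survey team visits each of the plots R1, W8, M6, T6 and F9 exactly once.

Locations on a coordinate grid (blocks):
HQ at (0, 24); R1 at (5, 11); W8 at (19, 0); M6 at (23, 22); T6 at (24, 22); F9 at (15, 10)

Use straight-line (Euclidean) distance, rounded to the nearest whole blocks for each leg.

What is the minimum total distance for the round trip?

82 blocks — the shortest possible round trip.

HQ→R1→W8→M6→T6→F9→HQ: 14+18+22+1+15+21 = 91
HQ→R1→W8→M6→F9→T6→HQ: 14+18+22+14+15+24 = 107
HQ→R1→W8→T6→M6→F9→HQ: 14+18+23+1+14+21 = 91
HQ→R1→W8→T6→F9→M6→HQ: 14+18+23+15+14+23 = 107
HQ→R1→W8→F9→M6→T6→HQ: 14+18+11+14+1+24 = 82
HQ→R1→W8→F9→T6→M6→HQ: 14+18+11+15+1+23 = 82
HQ→R1→M6→W8→T6→F9→HQ: 14+21+22+23+15+21 = 116
HQ→R1→M6→W8→F9→T6→HQ: 14+21+22+11+15+24 = 107
HQ→R1→M6→T6→W8→F9→HQ: 14+21+1+23+11+21 = 91
HQ→R1→M6→T6→F9→W8→HQ: 14+21+1+15+11+31 = 93
HQ→R1→M6→F9→W8→T6→HQ: 14+21+14+11+23+24 = 107
HQ→R1→M6→F9→T6→W8→HQ: 14+21+14+15+23+31 = 118
HQ→R1→T6→W8→M6→F9→HQ: 14+22+23+22+14+21 = 116
HQ→R1→T6→W8→F9→M6→HQ: 14+22+23+11+14+23 = 107
… (46 more)
The minimum is 82.
One optimal route: HQ → R1 → W8 → F9 → M6 → T6 → HQ (or its reverse).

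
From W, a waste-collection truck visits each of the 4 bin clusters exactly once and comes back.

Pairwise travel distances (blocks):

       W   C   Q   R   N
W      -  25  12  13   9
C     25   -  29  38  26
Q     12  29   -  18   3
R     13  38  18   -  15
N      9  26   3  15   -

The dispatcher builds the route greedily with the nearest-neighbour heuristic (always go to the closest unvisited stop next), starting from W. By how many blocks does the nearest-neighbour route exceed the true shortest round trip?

From W: N=9, Q=12, R=13, C=25 → choose N (9).
From N: Q=3, R=15, C=26 → choose Q (3).
From Q: R=18, C=29 → choose R (18).
From R: C=38 → choose C (38).
NN route W → N → Q → R → C → W costs 93.
Optimal: W → C → Q → N → R → W costs 85 (by enumerating all 12 distinct tours).
Excess = 93 − 85 = 8.

8 blocks longer than the optimal tour.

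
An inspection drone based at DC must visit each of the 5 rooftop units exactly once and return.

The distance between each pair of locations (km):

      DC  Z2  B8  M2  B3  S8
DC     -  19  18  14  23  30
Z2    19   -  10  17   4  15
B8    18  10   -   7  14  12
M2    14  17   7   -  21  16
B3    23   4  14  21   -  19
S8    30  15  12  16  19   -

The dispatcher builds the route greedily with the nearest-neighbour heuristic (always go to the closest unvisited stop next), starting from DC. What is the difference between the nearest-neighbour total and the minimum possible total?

9 km longer than the optimal tour.

From DC: M2=14, B8=18, Z2=19, B3=23, S8=30 → choose M2 (14).
From M2: B8=7, S8=16, Z2=17, B3=21 → choose B8 (7).
From B8: Z2=10, S8=12, B3=14 → choose Z2 (10).
From Z2: B3=4, S8=15 → choose B3 (4).
From B3: S8=19 → choose S8 (19).
NN route DC → M2 → B8 → Z2 → B3 → S8 → DC costs 84.
Optimal: DC → Z2 → B3 → S8 → B8 → M2 → DC costs 75 (by enumerating all 60 distinct tours).
Excess = 84 − 75 = 9.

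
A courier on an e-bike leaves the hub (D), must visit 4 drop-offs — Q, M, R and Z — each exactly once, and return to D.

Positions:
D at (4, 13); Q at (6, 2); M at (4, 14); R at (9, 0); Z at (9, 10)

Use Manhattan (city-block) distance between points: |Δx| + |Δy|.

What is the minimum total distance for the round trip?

With 4 stops there are 4!/2 = 12 distinct round trips (a route and its reverse cost the same).
D-Q-M-R-Z-D: 13+14+19+10+8 = 64
D-Q-M-Z-R-D: 13+14+9+10+18 = 64
D-Q-R-M-Z-D: 13+5+19+9+8 = 54
D-Q-R-Z-M-D: 13+5+10+9+1 = 38
D-Q-Z-M-R-D: 13+11+9+19+18 = 70
D-Q-Z-R-M-D: 13+11+10+19+1 = 54
D-M-Q-R-Z-D: 1+14+5+10+8 = 38
D-M-Q-Z-R-D: 1+14+11+10+18 = 54
D-M-R-Q-Z-D: 1+19+5+11+8 = 44
D-M-Z-Q-R-D: 1+9+11+5+18 = 44
D-R-Q-M-Z-D: 18+5+14+9+8 = 54
D-R-M-Q-Z-D: 18+19+14+11+8 = 70
The minimum is 38.
One optimal route: D → Q → R → Z → M → D (or its reverse).

Shortest round trip = 38.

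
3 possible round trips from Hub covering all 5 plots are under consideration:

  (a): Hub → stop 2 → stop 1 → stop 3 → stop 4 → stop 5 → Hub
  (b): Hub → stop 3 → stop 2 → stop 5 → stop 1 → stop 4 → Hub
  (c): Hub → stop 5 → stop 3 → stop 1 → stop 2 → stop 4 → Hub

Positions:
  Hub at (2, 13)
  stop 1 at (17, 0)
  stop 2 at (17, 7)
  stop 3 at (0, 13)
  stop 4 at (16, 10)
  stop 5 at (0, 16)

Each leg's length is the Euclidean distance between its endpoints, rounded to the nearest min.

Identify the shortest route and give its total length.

(a): 16 + 7 + 21 + 16 + 17 + 4 = 81
(b): 2 + 18 + 19 + 23 + 10 + 14 = 86
(c): 4 + 3 + 21 + 7 + 3 + 14 = 52

Shortest is (c), total 52 min.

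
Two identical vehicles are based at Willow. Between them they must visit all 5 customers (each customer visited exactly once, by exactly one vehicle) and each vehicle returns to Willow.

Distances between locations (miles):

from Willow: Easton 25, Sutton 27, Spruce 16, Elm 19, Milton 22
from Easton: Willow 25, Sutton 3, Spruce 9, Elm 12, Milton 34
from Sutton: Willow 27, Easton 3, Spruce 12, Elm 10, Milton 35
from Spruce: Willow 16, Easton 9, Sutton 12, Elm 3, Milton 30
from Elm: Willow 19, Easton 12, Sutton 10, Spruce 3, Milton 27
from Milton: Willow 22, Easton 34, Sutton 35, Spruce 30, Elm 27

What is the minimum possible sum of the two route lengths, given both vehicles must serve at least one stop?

There are 2^4 − 1 = 15 ways to divide the 5 stops into two non-empty groups. For each, the best each vehicle can do is its own shortest tour through its group:
  {Easton} + {Sutton, Spruce, Elm, Milton}: 50 + 86 = 136
  {Sutton} + {Easton, Spruce, Elm, Milton}: 54 + 86 = 140
  {Easton, Sutton} + {Spruce, Elm, Milton}: 55 + 68 = 123
  {Spruce} + {Easton, Sutton, Elm, Milton}: 32 + 87 = 119
  {Easton, Spruce} + {Sutton, Elm, Milton}: 50 + 86 = 136
  {Sutton, Spruce} + {Easton, Elm, Milton}: 55 + 86 = 141
  … (15 splits in total)
  {Easton, Sutton, Spruce, Elm} + {Milton}: 57 + 44 = 101  ← best
Best: vehicle 1 Willow → Easton → Sutton → Elm → Spruce → Willow = 57; vehicle 2 Willow → Milton → Willow = 44; combined 101.

Minimum combined distance: 101 miles.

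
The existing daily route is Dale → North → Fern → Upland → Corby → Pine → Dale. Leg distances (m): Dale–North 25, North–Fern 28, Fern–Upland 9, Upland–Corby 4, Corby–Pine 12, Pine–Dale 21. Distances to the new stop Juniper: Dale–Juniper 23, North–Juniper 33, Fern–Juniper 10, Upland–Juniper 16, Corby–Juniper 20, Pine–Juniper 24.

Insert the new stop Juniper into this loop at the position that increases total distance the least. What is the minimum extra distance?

Adding 15 m by placing Juniper on the North–Fern leg.

Insertion cost between consecutive stops i–j is d(i,Juniper) + d(Juniper,j) − d(i,j):
  between Dale and North: 23 + 33 − 25 = 31
  between North and Fern: 33 + 10 − 28 = 15
  between Fern and Upland: 10 + 16 − 9 = 17
  between Upland and Corby: 16 + 20 − 4 = 32
  between Corby and Pine: 20 + 24 − 12 = 32
  between Pine and Dale: 24 + 23 − 21 = 26
Cheapest insertion is between North and Fern, adding 15.
New total = 99 + 15 = 114.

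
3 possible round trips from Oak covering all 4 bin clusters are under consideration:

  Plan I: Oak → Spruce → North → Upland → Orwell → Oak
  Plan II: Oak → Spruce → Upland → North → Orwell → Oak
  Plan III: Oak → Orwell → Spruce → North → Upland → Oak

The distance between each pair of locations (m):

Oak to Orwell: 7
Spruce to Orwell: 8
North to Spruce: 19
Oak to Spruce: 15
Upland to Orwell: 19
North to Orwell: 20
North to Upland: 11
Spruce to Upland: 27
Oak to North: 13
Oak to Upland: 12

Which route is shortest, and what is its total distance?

Plan I: 15 + 19 + 11 + 19 + 7 = 71
Plan II: 15 + 27 + 11 + 20 + 7 = 80
Plan III: 7 + 8 + 19 + 11 + 12 = 57

Shortest is Plan III, total 57 m.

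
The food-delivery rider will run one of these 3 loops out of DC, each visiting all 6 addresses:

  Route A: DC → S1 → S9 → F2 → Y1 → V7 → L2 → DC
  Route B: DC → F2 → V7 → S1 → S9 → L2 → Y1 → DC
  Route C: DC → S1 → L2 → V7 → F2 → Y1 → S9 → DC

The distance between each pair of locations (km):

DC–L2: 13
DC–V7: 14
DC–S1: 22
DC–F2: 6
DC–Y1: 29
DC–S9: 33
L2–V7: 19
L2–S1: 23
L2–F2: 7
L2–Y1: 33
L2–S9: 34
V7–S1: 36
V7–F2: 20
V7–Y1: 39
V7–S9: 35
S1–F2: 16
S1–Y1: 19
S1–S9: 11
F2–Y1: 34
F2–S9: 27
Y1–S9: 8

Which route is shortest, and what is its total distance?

159 km — Route C is the shortest.

Route A: 22 + 11 + 27 + 34 + 39 + 19 + 13 = 165
Route B: 6 + 20 + 36 + 11 + 34 + 33 + 29 = 169
Route C: 22 + 23 + 19 + 20 + 34 + 8 + 33 = 159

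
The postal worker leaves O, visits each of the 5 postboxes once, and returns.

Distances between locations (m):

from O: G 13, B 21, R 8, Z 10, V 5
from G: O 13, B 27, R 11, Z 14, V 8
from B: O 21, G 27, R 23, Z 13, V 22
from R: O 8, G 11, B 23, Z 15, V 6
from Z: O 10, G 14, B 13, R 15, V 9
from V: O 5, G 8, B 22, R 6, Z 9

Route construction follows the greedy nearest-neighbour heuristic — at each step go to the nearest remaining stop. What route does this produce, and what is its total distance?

70 m along O → V → R → G → Z → B → O.

From O: distances to unvisited — V=5, R=8, Z=10, G=13, B=21. Nearest is V (5).
From V: distances to unvisited — R=6, G=8, Z=9, B=22. Nearest is R (6).
From R: distances to unvisited — G=11, Z=15, B=23. Nearest is G (11).
From G: distances to unvisited — Z=14, B=27. Nearest is Z (14).
From Z: distances to unvisited — B=13. Nearest is B (13).
Return B→O: 21.
Total = 5 + 6 + 11 + 14 + 13 + 21 = 70.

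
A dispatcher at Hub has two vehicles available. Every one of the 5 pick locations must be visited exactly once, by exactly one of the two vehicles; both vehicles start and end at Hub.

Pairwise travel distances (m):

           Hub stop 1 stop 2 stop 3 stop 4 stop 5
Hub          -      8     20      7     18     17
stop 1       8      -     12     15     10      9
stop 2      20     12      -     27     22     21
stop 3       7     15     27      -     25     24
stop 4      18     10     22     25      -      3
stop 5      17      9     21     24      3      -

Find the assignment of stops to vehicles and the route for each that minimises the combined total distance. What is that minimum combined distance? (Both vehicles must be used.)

Try each way of splitting the stops between the two vehicles (each non-empty) and, for each split, find the best tour for each vehicle:
  {stop 1} + {stop 2, stop 3, stop 4, stop 5}: 16 + 76 = 92
  {stop 2} + {stop 1, stop 3, stop 4, stop 5}: 40 + 52 = 92
  {stop 1, stop 2} + {stop 3, stop 4, stop 5}: 40 + 52 = 92
  {stop 3} + {stop 1, stop 2, stop 4, stop 5}: 14 + 62 = 76
  {stop 1, stop 3} + {stop 2, stop 4, stop 5}: 30 + 62 = 92
  {stop 2, stop 3} + {stop 1, stop 4, stop 5}: 54 + 38 = 92
  … (15 splits in total)
Best: vehicle 1 Hub → stop 3 → Hub = 14; vehicle 2 Hub → stop 1 → stop 2 → stop 4 → stop 5 → Hub = 62; combined 76.

76 m — the smallest possible combined total.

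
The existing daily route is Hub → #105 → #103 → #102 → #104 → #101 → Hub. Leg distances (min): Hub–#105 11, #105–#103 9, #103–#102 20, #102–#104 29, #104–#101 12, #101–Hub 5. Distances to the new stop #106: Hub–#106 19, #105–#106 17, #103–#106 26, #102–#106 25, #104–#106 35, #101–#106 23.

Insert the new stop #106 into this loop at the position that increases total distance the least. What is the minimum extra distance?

Insertion cost between consecutive stops i–j is d(i,#106) + d(#106,j) − d(i,j):
  between Hub and #105: 19 + 17 − 11 = 25
  between #105 and #103: 17 + 26 − 9 = 34
  between #103 and #102: 26 + 25 − 20 = 31
  between #102 and #104: 25 + 35 − 29 = 31
  between #104 and #101: 35 + 23 − 12 = 46
  between #101 and Hub: 23 + 19 − 5 = 37
Cheapest insertion is between Hub and #105, adding 25.
New total = 86 + 25 = 111.

Minimum extra distance: 25 min, inserting #106 between Hub and #105.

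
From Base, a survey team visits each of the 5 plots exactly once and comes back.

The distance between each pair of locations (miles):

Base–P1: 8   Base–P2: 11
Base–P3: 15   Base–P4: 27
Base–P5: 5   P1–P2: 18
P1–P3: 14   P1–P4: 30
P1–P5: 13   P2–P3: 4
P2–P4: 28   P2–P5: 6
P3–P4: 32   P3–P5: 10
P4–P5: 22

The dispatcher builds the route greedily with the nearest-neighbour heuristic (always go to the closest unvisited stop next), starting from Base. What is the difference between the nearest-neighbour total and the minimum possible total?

Excess over optimum: 5 miles.

From Base: P5=5, P1=8, P2=11, P3=15, P4=27 → choose P5 (5).
From P5: P2=6, P3=10, P1=13, P4=22 → choose P2 (6).
From P2: P3=4, P1=18, P4=28 → choose P3 (4).
From P3: P1=14, P4=32 → choose P1 (14).
From P1: P4=30 → choose P4 (30).
NN route Base → P5 → P2 → P3 → P1 → P4 → Base costs 86.
Optimal: Base → P1 → P3 → P2 → P4 → P5 → Base costs 81 (by enumerating all 60 distinct tours).
Excess = 86 − 81 = 5.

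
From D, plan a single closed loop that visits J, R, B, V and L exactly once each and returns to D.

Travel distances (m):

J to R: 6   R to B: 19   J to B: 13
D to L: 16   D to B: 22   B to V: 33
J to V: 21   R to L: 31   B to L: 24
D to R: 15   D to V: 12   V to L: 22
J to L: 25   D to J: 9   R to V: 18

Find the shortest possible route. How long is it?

89 m — the shortest possible round trip.

D - J - R - B - V - L - D: 9+6+19+33+22+16 = 105
D - J - R - B - L - V - D: 9+6+19+24+22+12 = 92
D - J - R - V - B - L - D: 9+6+18+33+24+16 = 106
D - J - R - V - L - B - D: 9+6+18+22+24+22 = 101
D - J - R - L - B - V - D: 9+6+31+24+33+12 = 115
D - J - R - L - V - B - D: 9+6+31+22+33+22 = 123
D - J - B - R - V - L - D: 9+13+19+18+22+16 = 97
D - J - B - R - L - V - D: 9+13+19+31+22+12 = 106
D - J - B - V - R - L - D: 9+13+33+18+31+16 = 120
D - J - B - V - L - R - D: 9+13+33+22+31+15 = 123
D - J - B - L - R - V - D: 9+13+24+31+18+12 = 107
D - J - B - L - V - R - D: 9+13+24+22+18+15 = 101
D - J - V - R - B - L - D: 9+21+18+19+24+16 = 107
D - J - V - R - L - B - D: 9+21+18+31+24+22 = 125
… (46 more)
D - V - R - J - B - L - D: 12+18+6+13+24+16 = 89  ← best
The minimum is 89.
One optimal route: D → V → R → J → B → L → D (or its reverse).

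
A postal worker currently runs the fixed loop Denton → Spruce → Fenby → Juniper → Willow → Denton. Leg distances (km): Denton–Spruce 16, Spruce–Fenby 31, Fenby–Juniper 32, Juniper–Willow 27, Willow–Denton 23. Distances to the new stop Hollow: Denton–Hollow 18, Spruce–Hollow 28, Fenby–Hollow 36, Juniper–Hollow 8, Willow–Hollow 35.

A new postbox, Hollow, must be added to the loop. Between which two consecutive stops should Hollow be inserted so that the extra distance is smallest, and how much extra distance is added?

Minimum extra distance: 12 km, inserting Hollow between Fenby and Juniper.

Insertion cost between consecutive stops i–j is d(i,Hollow) + d(Hollow,j) − d(i,j):
  between Denton and Spruce: 18 + 28 − 16 = 30
  between Spruce and Fenby: 28 + 36 − 31 = 33
  between Fenby and Juniper: 36 + 8 − 32 = 12
  between Juniper and Willow: 8 + 35 − 27 = 16
  between Willow and Denton: 35 + 18 − 23 = 30
Cheapest insertion is between Fenby and Juniper, adding 12.
New total = 129 + 12 = 141.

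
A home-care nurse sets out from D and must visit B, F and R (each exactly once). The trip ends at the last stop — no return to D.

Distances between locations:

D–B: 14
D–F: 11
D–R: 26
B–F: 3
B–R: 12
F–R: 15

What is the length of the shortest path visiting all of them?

Shortest open route: 26.

There are 3! = 6 possible orderings.
D→B→F→R: 14+3+15 = 32
D→B→R→F: 14+12+15 = 41
D→F→B→R: 11+3+12 = 26
D→F→R→B: 11+15+12 = 38
D→R→B→F: 26+12+3 = 41
D→R→F→B: 26+15+3 = 44
The minimum is 26.
One shortest path: D → F → B → R.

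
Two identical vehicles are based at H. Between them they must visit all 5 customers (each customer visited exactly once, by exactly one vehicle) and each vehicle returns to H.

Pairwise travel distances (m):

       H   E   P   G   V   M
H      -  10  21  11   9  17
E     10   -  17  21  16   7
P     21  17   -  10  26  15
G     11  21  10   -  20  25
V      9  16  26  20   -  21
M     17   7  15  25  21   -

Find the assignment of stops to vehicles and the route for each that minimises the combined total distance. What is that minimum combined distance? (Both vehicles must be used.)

Try each way of splitting the stops between the two vehicles (each non-empty) and, for each split, find the best tour for each vehicle:
  {E} + {P, G, V, M}: 20 + 66 = 86
  {P} + {E, G, V, M}: 42 + 68 = 110
  {E, P} + {G, V, M}: 48 + 66 = 114
  {G} + {E, P, V, M}: 22 + 67 = 89
  {E, G} + {P, V, M}: 42 + 66 = 108
  {P, G} + {E, V, M}: 42 + 47 = 89
  … (15 splits in total)
  {V} + {E, P, G, M}: 18 + 53 = 71  ← best
Best: vehicle 1 H → V → H = 18; vehicle 2 H → E → M → P → G → H = 53; combined 71.

Minimum combined distance: 71 m.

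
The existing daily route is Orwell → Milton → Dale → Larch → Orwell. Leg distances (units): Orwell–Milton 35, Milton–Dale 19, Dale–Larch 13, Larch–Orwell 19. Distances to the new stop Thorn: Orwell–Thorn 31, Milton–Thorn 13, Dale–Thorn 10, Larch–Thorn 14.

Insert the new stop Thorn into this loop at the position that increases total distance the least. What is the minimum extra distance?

+4 — insert Thorn between Milton and Dale.

Insertion cost between consecutive stops i–j is d(i,Thorn) + d(Thorn,j) − d(i,j):
  between Orwell and Milton: 31 + 13 − 35 = 9
  between Milton and Dale: 13 + 10 − 19 = 4
  between Dale and Larch: 10 + 14 − 13 = 11
  between Larch and Orwell: 14 + 31 − 19 = 26
Cheapest insertion is between Milton and Dale, adding 4.
New total = 86 + 4 = 90.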